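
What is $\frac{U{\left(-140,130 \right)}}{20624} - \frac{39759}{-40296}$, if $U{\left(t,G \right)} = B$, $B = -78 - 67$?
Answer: $\frac{33922779}{34627696} \approx 0.97964$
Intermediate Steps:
$B = -145$
$U{\left(t,G \right)} = -145$
$\frac{U{\left(-140,130 \right)}}{20624} - \frac{39759}{-40296} = - \frac{145}{20624} - \frac{39759}{-40296} = \left(-145\right) \frac{1}{20624} - - \frac{13253}{13432} = - \frac{145}{20624} + \frac{13253}{13432} = \frac{33922779}{34627696}$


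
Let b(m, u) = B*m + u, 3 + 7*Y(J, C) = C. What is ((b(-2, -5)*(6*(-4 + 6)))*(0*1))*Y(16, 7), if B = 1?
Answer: 0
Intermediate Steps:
Y(J, C) = -3/7 + C/7
b(m, u) = m + u (b(m, u) = 1*m + u = m + u)
((b(-2, -5)*(6*(-4 + 6)))*(0*1))*Y(16, 7) = (((-2 - 5)*(6*(-4 + 6)))*(0*1))*(-3/7 + (⅐)*7) = (-42*2*0)*(-3/7 + 1) = (-7*12*0)*(4/7) = -84*0*(4/7) = 0*(4/7) = 0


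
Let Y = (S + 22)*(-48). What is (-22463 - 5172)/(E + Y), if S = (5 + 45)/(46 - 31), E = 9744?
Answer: -27635/8528 ≈ -3.2405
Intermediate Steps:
S = 10/3 (S = 50/15 = 50*(1/15) = 10/3 ≈ 3.3333)
Y = -1216 (Y = (10/3 + 22)*(-48) = (76/3)*(-48) = -1216)
(-22463 - 5172)/(E + Y) = (-22463 - 5172)/(9744 - 1216) = -27635/8528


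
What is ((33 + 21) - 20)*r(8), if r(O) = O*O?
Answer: 2176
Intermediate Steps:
r(O) = O²
((33 + 21) - 20)*r(8) = ((33 + 21) - 20)*8² = (54 - 20)*64 = 34*64 = 2176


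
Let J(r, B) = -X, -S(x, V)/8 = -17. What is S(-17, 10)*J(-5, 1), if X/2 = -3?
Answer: 816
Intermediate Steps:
X = -6 (X = 2*(-3) = -6)
S(x, V) = 136 (S(x, V) = -8*(-17) = 136)
J(r, B) = 6 (J(r, B) = -1*(-6) = 6)
S(-17, 10)*J(-5, 1) = 136*6 = 816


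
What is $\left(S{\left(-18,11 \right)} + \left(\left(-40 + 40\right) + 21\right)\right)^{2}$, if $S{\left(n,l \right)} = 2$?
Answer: $529$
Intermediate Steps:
$\left(S{\left(-18,11 \right)} + \left(\left(-40 + 40\right) + 21\right)\right)^{2} = \left(2 + \left(\left(-40 + 40\right) + 21\right)\right)^{2} = \left(2 + \left(0 + 21\right)\right)^{2} = \left(2 + 21\right)^{2} = 23^{2} = 529$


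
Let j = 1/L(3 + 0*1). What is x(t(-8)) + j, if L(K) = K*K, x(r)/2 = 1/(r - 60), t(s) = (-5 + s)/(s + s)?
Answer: 659/8523 ≈ 0.077320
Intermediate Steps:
t(s) = (-5 + s)/(2*s) (t(s) = (-5 + s)/((2*s)) = (-5 + s)*(1/(2*s)) = (-5 + s)/(2*s))
x(r) = 2/(-60 + r) (x(r) = 2/(r - 60) = 2/(-60 + r))
L(K) = K²
j = ⅑ (j = 1/((3 + 0*1)²) = 1/((3 + 0)²) = 1/(3²) = 1/9 = ⅑ ≈ 0.11111)
x(t(-8)) + j = 2/(-60 + (½)*(-5 - 8)/(-8)) + ⅑ = 2/(-60 + (½)*(-⅛)*(-13)) + ⅑ = 2/(-60 + 13/16) + ⅑ = 2/(-947/16) + ⅑ = 2*(-16/947) + ⅑ = -32/947 + ⅑ = 659/8523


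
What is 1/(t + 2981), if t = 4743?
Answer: 1/7724 ≈ 0.00012947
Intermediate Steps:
1/(t + 2981) = 1/(4743 + 2981) = 1/7724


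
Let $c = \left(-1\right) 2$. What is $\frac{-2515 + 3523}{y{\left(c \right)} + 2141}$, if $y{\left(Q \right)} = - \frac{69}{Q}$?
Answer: $\frac{2016}{4351} \approx 0.46334$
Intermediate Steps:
$c = -2$
$\frac{-2515 + 3523}{y{\left(c \right)} + 2141} = \frac{-2515 + 3523}{- \frac{69}{-2} + 2141} = \frac{1008}{\left(-69\right) \left(- \frac{1}{2}\right) + 2141} = \frac{1008}{\frac{69}{2} + 2141} = \frac{1008}{\frac{4351}{2}} = 1008 \cdot \frac{2}{4351} = \frac{2016}{4351}$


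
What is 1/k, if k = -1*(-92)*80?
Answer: 1/7360 ≈ 0.00013587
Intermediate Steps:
k = 7360 (k = 92*80 = 7360)
1/k = 1/7360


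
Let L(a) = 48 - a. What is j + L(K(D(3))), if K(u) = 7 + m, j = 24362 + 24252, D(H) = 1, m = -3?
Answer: 48658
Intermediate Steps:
j = 48614
K(u) = 4 (K(u) = 7 - 3 = 4)
j + L(K(D(3))) = 48614 + (48 - 1*4) = 48614 + (48 - 4) = 48614 + 44 = 48658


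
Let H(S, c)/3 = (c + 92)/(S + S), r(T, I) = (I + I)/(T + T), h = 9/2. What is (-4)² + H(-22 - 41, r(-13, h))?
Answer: 15089/1092 ≈ 13.818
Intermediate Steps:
h = 9/2 (h = 9*(½) = 9/2 ≈ 4.5000)
r(T, I) = I/T (r(T, I) = (2*I)/((2*T)) = (2*I)*(1/(2*T)) = I/T)
H(S, c) = 3*(92 + c)/(2*S) (H(S, c) = 3*((c + 92)/(S + S)) = 3*((92 + c)/((2*S))) = 3*((92 + c)*(1/(2*S))) = 3*((92 + c)/(2*S)) = 3*(92 + c)/(2*S))
(-4)² + H(-22 - 41, r(-13, h)) = (-4)² + 3*(92 + (9/2)/(-13))/(2*(-22 - 41)) = 16 + (3/2)*(92 + (9/2)*(-1/13))/(-63) = 16 + (3/2)*(-1/63)*(92 - 9/26) = 16 + (3/2)*(-1/63)*(2383/26) = 16 - 2383/1092 = 15089/1092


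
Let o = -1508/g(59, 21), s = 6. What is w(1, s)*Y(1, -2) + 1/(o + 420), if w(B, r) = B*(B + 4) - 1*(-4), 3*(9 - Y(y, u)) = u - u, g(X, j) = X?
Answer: 1885091/23272 ≈ 81.003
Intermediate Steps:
Y(y, u) = 9 (Y(y, u) = 9 - (u - u)/3 = 9 - ⅓*0 = 9 + 0 = 9)
o = -1508/59 ≈ -25.559
w(B, r) = 4 + B*(4 + B) (w(B, r) = B*(4 + B) + 4 = 4 + B*(4 + B))
w(1, s)*Y(1, -2) + 1/(o + 420) = (4 + 1² + 4*1)*9 + 1/(-1508/59 + 420) = (4 + 1 + 4)*9 + 1/(23272/59) = 9*9 + 59/23272 = 81 + 59/23272 = 1885091/23272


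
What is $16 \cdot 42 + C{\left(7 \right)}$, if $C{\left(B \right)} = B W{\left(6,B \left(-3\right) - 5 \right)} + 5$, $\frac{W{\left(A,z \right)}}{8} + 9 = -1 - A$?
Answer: $-219$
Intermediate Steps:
$W{\left(A,z \right)} = -80 - 8 A$ ($W{\left(A,z \right)} = -72 + 8 \left(-1 - A\right) = -72 - \left(8 + 8 A\right) = -80 - 8 A$)
$C{\left(B \right)} = 5 - 128 B$ ($C{\left(B \right)} = B \left(-80 - 48\right) + 5 = B \left(-128\right) + 5 = - 128 B + 5 = 5 - 128 B$)
$16 \cdot 42 + C{\left(7 \right)} = 16 \cdot 42 + \left(5 - 896\right) = 672 + \left(5 - 896\right) = 672 - 891 = -219$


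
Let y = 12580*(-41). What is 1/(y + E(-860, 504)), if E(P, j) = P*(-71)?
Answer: -1/454720 ≈ -2.1992e-6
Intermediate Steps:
E(P, j) = -71*P
y = -515780
1/(y + E(-860, 504)) = 1/(-515780 - 71*(-860)) = 1/(-515780 + 61060) = 1/(-454720) = -1/454720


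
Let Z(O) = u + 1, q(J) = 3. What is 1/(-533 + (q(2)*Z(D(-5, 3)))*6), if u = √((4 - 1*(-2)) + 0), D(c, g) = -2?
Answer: -515/263281 - 18*√6/263281 ≈ -0.0021236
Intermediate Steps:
u = √6 (u = √((4 + 2) + 0) = √(6 + 0) = √6 ≈ 2.4495)
Z(O) = 1 + √6 (Z(O) = √6 + 1 = 1 + √6)
1/(-533 + (q(2)*Z(D(-5, 3)))*6) = 1/(-533 + (3*(1 + √6))*6) = 1/(-533 + (3 + 3*√6)*6) = 1/(-533 + (18 + 18*√6)) = 1/(-515 + 18*√6)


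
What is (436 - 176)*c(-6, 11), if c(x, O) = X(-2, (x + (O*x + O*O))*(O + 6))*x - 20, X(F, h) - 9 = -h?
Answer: 1280240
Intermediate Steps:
X(F, h) = 9 - h
c(x, O) = -20 + x*(9 - (6 + O)*(x + O² + O*x)) (c(x, O) = (9 - (x + (O*x + O*O))*(O + 6))*x - 20 = (9 - (x + (O*x + O²))*(6 + O))*x - 20 = (9 - (x + (O² + O*x))*(6 + O))*x - 20 = (9 - (x + O² + O*x)*(6 + O))*x - 20 = (9 - (6 + O)*(x + O² + O*x))*x - 20 = x*(9 - (6 + O)*(x + O² + O*x)) - 20 = -20 + x*(9 - (6 + O)*(x + O² + O*x)))
(436 - 176)*c(-6, 11) = (436 - 176)*(-20 - 1*(-6)*(-9 + 11³ + 6*(-6) + 6*11² - 6*11² + 7*11*(-6))) = 260*(-20 - 1*(-6)*(-9 + 1331 - 36 + 6*121 - 6*121 - 462)) = 260*(-20 - 1*(-6)*(-9 + 1331 - 36 + 726 - 726 - 462)) = 260*(-20 - 1*(-6)*824) = 260*(-20 + 4944) = 260*4924 = 1280240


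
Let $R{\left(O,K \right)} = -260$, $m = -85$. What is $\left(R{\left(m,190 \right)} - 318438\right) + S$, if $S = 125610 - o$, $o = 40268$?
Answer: $-233356$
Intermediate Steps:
$S = 85342$ ($S = 125610 - 40268 = 85342$)
$\left(R{\left(m,190 \right)} - 318438\right) + S = \left(-260 - 318438\right) + 85342 = -318698 + 85342 = -233356$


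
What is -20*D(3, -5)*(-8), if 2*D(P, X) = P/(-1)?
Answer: -240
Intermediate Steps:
D(P, X) = -P/2 (D(P, X) = (P/(-1))/2 = (P*(-1))/2 = (-P)/2 = -P/2)
-20*D(3, -5)*(-8) = -(-10)*3*(-8) = -20*(-3/2)*(-8) = 30*(-8) = -240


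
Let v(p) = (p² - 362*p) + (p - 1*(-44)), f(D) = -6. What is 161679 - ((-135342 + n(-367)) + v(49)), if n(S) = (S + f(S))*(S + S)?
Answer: 38483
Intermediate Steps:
v(p) = 44 + p² - 361*p (v(p) = (p² - 362*p) + (p + 44) = (p² - 362*p) + (44 + p) = 44 + p² - 361*p)
n(S) = 2*S*(-6 + S) (n(S) = (S - 6)*(S + S) = (-6 + S)*(2*S) = 2*S*(-6 + S))
161679 - ((-135342 + n(-367)) + v(49)) = 161679 - ((-135342 + 2*(-367)*(-6 - 367)) + (44 + 49² - 361*49)) = 161679 - ((-135342 + 2*(-367)*(-373)) + (44 + 2401 - 17689)) = 161679 - ((-135342 + 273782) - 15244) = 161679 - (138440 - 15244) = 161679 - 1*123196 = 161679 - 123196 = 38483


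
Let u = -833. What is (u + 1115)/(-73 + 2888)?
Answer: 282/2815 ≈ 0.10018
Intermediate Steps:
(u + 1115)/(-73 + 2888) = (-833 + 1115)/(-73 + 2888) = 282/2815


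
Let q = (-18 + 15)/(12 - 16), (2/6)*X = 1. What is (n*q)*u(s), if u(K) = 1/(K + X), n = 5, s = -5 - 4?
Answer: -5/8 ≈ -0.62500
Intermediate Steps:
X = 3 (X = 3*1 = 3)
s = -9
u(K) = 1/(3 + K) (u(K) = 1/(K + 3) = 1/(3 + K))
q = ¾ (q = -3/(-4) = -3*(-¼) = ¾ ≈ 0.75000)
(n*q)*u(s) = (5*(¾))/(3 - 9) = (15/4)/(-6) = (15/4)*(-⅙) = -5/8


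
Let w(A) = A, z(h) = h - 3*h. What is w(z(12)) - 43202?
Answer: -43226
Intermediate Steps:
z(h) = -2*h
w(z(12)) - 43202 = -2*12 - 43202 = -24 - 43202 = -43226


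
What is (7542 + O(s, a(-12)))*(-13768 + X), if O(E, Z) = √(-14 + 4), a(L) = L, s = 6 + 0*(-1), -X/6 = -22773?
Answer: 926685540 + 122870*I*√10 ≈ 9.2669e+8 + 3.8855e+5*I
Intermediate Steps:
X = 136638 (X = -6*(-22773) = 136638)
s = 6 (s = 6 + 0 = 6)
O(E, Z) = I*√10 (O(E, Z) = √(-10) = I*√10)
(7542 + O(s, a(-12)))*(-13768 + X) = (7542 + I*√10)*(-13768 + 136638) = (7542 + I*√10)*122870 = 926685540 + 122870*I*√10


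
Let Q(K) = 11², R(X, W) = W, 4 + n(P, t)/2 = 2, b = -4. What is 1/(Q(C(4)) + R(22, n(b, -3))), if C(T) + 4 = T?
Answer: 1/117 ≈ 0.0085470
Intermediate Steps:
n(P, t) = -4 (n(P, t) = -8 + 2*2 = -8 + 4 = -4)
C(T) = -4 + T
Q(K) = 121
1/(Q(C(4)) + R(22, n(b, -3))) = 1/(121 - 4) = 1/117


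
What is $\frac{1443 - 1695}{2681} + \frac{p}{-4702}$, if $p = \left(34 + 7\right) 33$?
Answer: $- \frac{687471}{1800866} \approx -0.38174$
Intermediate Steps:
$p = 1353$ ($p = 41 \cdot 33 = 1353$)
$\frac{1443 - 1695}{2681} + \frac{p}{-4702} = \frac{1443 - 1695}{2681} + \frac{1353}{-4702} = \left(-252\right) \frac{1}{2681} + 1353 \left(- \frac{1}{4702}\right) = - \frac{36}{383} - \frac{1353}{4702} = - \frac{687471}{1800866}$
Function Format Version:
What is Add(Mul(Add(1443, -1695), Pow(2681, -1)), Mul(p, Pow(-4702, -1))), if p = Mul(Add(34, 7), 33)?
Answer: Rational(-687471, 1800866) ≈ -0.38174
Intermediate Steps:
p = 1353 (p = Mul(41, 33) = 1353)
Add(Mul(Add(1443, -1695), Pow(2681, -1)), Mul(p, Pow(-4702, -1))) = Add(Mul(Add(1443, -1695), Pow(2681, -1)), Mul(1353, Pow(-4702, -1))) = Add(Mul(-252, Rational(1, 2681)), Mul(1353, Rational(-1, 4702))) = Add(Rational(-36, 383), Rational(-1353, 4702)) = Rational(-687471, 1800866)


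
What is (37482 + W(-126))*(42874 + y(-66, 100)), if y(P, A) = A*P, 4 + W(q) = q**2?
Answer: 1935362996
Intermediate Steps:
W(q) = -4 + q**2
(37482 + W(-126))*(42874 + y(-66, 100)) = (37482 + (-4 + (-126)**2))*(42874 + 100*(-66)) = (37482 + (-4 + 15876))*(42874 - 6600) = (37482 + 15872)*36274 = 53354*36274 = 1935362996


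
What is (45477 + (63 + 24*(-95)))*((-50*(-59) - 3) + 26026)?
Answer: 1253371980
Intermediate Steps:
(45477 + (63 + 24*(-95)))*((-50*(-59) - 3) + 26026) = (45477 + (63 - 2280))*((2950 - 3) + 26026) = (45477 - 2217)*(2947 + 26026) = 43260*28973 = 1253371980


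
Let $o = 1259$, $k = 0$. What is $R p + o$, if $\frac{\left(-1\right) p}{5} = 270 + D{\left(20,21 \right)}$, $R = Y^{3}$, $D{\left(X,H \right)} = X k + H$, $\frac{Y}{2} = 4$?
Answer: $-743701$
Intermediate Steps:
$Y = 8$ ($Y = 2 \cdot 4 = 8$)
$D{\left(X,H \right)} = H$ ($D{\left(X,H \right)} = X 0 + H = 0 + H = H$)
$R = 512$ ($R = 8^{3} = 512$)
$p = -1455$ ($p = - 5 \left(270 + 21\right) = \left(-5\right) 291 = -1455$)
$R p + o = 512 \left(-1455\right) + 1259 = -744960 + 1259 = -743701$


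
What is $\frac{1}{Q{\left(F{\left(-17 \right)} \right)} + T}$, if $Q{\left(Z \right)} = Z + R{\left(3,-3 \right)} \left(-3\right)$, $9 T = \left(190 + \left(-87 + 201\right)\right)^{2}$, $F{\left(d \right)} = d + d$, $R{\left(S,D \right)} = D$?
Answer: $\frac{9}{92191} \approx 9.7623 \cdot 10^{-5}$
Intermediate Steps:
$F{\left(d \right)} = 2 d$
$T = \frac{92416}{9}$ ($T = \frac{\left(190 + \left(-87 + 201\right)\right)^{2}}{9} = \frac{\left(190 + 114\right)^{2}}{9} = \frac{304^{2}}{9} = \frac{1}{9} \cdot 92416 = \frac{92416}{9} \approx 10268.0$)
$Q{\left(Z \right)} = 9 + Z$ ($Q{\left(Z \right)} = Z - -9 = Z + 9 = 9 + Z$)
$\frac{1}{Q{\left(F{\left(-17 \right)} \right)} + T} = \frac{1}{\left(9 + 2 \left(-17\right)\right) + \frac{92416}{9}} = \frac{1}{\left(9 - 34\right) + \frac{92416}{9}} = \frac{1}{-25 + \frac{92416}{9}} = \frac{1}{\frac{92191}{9}} = \frac{9}{92191}$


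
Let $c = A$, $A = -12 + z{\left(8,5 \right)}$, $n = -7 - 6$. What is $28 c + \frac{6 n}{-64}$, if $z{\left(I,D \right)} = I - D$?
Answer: $- \frac{8025}{32} \approx -250.78$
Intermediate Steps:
$n = -13$
$A = -9$ ($A = -12 + \left(8 - 5\right) = -12 + 3 = -9$)
$c = -9$
$28 c + \frac{6 n}{-64} = 28 \left(-9\right) + \frac{6 \left(-13\right)}{-64} = -252 - - \frac{39}{32} = -252 + \frac{39}{32} = - \frac{8025}{32}$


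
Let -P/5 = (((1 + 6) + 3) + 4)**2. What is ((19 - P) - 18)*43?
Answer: 42183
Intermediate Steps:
P = -980 (P = -5*(((1 + 6) + 3) + 4)**2 = -5*((7 + 3) + 4)**2 = -5*(10 + 4)**2 = -5*14**2 = -5*196 = -980)
((19 - P) - 18)*43 = ((19 - 1*(-980)) - 18)*43 = ((19 + 980) - 18)*43 = (999 - 18)*43 = 981*43 = 42183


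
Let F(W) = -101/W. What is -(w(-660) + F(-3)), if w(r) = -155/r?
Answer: -4475/132 ≈ -33.901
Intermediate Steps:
-(w(-660) + F(-3)) = -(-155/(-660) - 101/(-3)) = -(-155*(-1/660) - 101*(-⅓)) = -(31/132 + 101/3) = -1*4475/132 = -4475/132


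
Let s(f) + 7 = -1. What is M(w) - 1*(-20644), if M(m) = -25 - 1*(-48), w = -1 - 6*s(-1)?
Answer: 20667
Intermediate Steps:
s(f) = -8 (s(f) = -7 - 1 = -8)
w = 47 (w = -1 - 6*(-8) = -1 + 48 = 47)
M(m) = 23 (M(m) = -25 + 48 = 23)
M(w) - 1*(-20644) = 23 - 1*(-20644) = 23 + 20644 = 20667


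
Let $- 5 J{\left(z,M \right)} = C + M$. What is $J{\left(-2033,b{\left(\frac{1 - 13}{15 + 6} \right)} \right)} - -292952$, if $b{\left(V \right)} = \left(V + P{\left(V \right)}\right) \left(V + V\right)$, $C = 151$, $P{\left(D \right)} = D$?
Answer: $\frac{71765777}{245} \approx 2.9292 \cdot 10^{5}$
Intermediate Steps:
$b{\left(V \right)} = 4 V^{2}$ ($b{\left(V \right)} = \left(V + V\right) \left(V + V\right) = 2 V 2 V = 4 V^{2}$)
$J{\left(z,M \right)} = - \frac{151}{5} - \frac{M}{5}$ ($J{\left(z,M \right)} = - \frac{151 + M}{5} = - \frac{151}{5} - \frac{M}{5}$)
$J{\left(-2033,b{\left(\frac{1 - 13}{15 + 6} \right)} \right)} - -292952 = \left(- \frac{151}{5} - \frac{4 \left(\frac{1 - 13}{15 + 6}\right)^{2}}{5}\right) - -292952 = \left(- \frac{151}{5} - \frac{4 \left(- \frac{12}{21}\right)^{2}}{5}\right) + 292952 = \left(- \frac{151}{5} - \frac{4 \left(\left(-12\right) \frac{1}{21}\right)^{2}}{5}\right) + 292952 = \left(- \frac{151}{5} - \frac{4 \left(- \frac{4}{7}\right)^{2}}{5}\right) + 292952 = \left(- \frac{151}{5} - \frac{4 \cdot \frac{16}{49}}{5}\right) + 292952 = \left(- \frac{151}{5} - \frac{64}{245}\right) + 292952 = - \frac{7463}{245} + 292952 = \frac{71765777}{245}$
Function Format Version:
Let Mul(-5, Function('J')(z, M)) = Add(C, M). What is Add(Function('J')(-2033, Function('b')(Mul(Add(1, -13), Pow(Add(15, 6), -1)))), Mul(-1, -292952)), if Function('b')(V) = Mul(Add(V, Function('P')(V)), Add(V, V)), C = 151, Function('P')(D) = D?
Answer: Rational(71765777, 245) ≈ 2.9292e+5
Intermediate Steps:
Function('b')(V) = Mul(4, Pow(V, 2)) (Function('b')(V) = Mul(Add(V, V), Add(V, V)) = Mul(Mul(2, V), Mul(2, V)) = Mul(4, Pow(V, 2)))
Function('J')(z, M) = Add(Rational(-151, 5), Mul(Rational(-1, 5), M)) (Function('J')(z, M) = Mul(Rational(-1, 5), Add(151, M)) = Add(Rational(-151, 5), Mul(Rational(-1, 5), M)))
Add(Function('J')(-2033, Function('b')(Mul(Add(1, -13), Pow(Add(15, 6), -1)))), Mul(-1, -292952)) = Add(Add(Rational(-151, 5), Mul(Rational(-1, 5), Mul(4, Pow(Mul(Add(1, -13), Pow(Add(15, 6), -1)), 2)))), Mul(-1, -292952)) = Add(Add(Rational(-151, 5), Mul(Rational(-1, 5), Mul(4, Pow(Mul(-12, Pow(21, -1)), 2)))), 292952) = Add(Add(Rational(-151, 5), Mul(Rational(-1, 5), Mul(4, Pow(Mul(-12, Rational(1, 21)), 2)))), 292952) = Add(Add(Rational(-151, 5), Mul(Rational(-1, 5), Mul(4, Pow(Rational(-4, 7), 2)))), 292952) = Add(Add(Rational(-151, 5), Mul(Rational(-1, 5), Mul(4, Rational(16, 49)))), 292952) = Add(Add(Rational(-151, 5), Mul(Rational(-1, 5), Rational(64, 49))), 292952) = Add(Add(Rational(-151, 5), Rational(-64, 245)), 292952) = Add(Rational(-7463, 245), 292952) = Rational(71765777, 245)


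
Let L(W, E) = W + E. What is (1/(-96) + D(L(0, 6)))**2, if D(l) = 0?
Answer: 1/9216 ≈ 0.00010851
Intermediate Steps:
L(W, E) = E + W
(1/(-96) + D(L(0, 6)))**2 = (1/(-96) + 0)**2 = (-1/96 + 0)**2 = (-1/96)**2 = 1/9216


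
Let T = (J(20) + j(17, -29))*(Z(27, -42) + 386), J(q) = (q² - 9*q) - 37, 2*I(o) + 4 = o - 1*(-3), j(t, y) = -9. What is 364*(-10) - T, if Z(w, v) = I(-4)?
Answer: -70369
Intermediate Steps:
I(o) = -½ + o/2 (I(o) = -2 + (o - 1*(-3))/2 = -2 + (o + 3)/2 = -2 + (3 + o)/2 = -2 + (3/2 + o/2) = -½ + o/2)
Z(w, v) = -5/2 (Z(w, v) = -½ + (½)*(-4) = -½ - 2 = -5/2)
J(q) = -37 + q² - 9*q
T = 66729 (T = ((-37 + 20² - 9*20) - 9)*(-5/2 + 386) = ((-37 + 400 - 180) - 9)*(767/2) = (183 - 9)*(767/2) = 174*(767/2) = 66729)
364*(-10) - T = 364*(-10) - 1*66729 = -3640 - 66729 = -70369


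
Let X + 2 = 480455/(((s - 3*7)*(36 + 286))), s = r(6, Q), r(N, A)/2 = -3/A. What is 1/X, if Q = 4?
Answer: -1449/98989 ≈ -0.014638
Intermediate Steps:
r(N, A) = -6/A (r(N, A) = 2*(-3/A) = -6/A)
s = -3/2 (s = -6/4 = -6*¼ = -3/2 ≈ -1.5000)
X = -98989/1449 (X = -2 + 480455/(((-3/2 - 3*7)*(36 + 286))) = -2 + 480455/(((-3/2 - 21)*322)) = -2 + 480455/((-45/2*322)) = -2 + 480455/(-7245) = -2 + 480455*(-1/7245) = -2 - 96091/1449 = -98989/1449 ≈ -68.315)
1/X = 1/(-98989/1449) = -1449/98989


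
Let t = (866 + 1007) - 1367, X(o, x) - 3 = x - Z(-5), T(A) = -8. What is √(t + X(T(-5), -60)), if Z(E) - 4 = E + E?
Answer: √455 ≈ 21.331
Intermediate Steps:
Z(E) = 4 + 2*E (Z(E) = 4 + (E + E) = 4 + 2*E)
X(o, x) = 9 + x (X(o, x) = 3 + (x - (4 + 2*(-5))) = 3 + (x - (4 - 10)) = 3 + (x - 1*(-6)) = 3 + (x + 6) = 3 + (6 + x) = 9 + x)
t = 506 (t = 1873 - 1367 = 506)
√(t + X(T(-5), -60)) = √(506 + (9 - 60)) = √(506 - 51) = √455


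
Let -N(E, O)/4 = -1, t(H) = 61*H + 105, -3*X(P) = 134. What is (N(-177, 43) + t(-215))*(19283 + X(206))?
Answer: -750641290/3 ≈ -2.5021e+8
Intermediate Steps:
X(P) = -134/3 (X(P) = -⅓*134 = -134/3)
t(H) = 105 + 61*H
N(E, O) = 4 (N(E, O) = -4*(-1) = 4)
(N(-177, 43) + t(-215))*(19283 + X(206)) = (4 + (105 + 61*(-215)))*(19283 - 134/3) = (4 + (105 - 13115))*(57715/3) = (4 - 13010)*(57715/3) = -13006*57715/3 = -750641290/3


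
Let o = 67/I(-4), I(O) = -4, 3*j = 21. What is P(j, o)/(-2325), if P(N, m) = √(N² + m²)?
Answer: -√5273/9300 ≈ -0.0078081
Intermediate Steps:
j = 7 (j = (⅓)*21 = 7)
o = -67/4 (o = 67/(-4) = 67*(-¼) = -67/4 ≈ -16.750)
P(j, o)/(-2325) = √(7² + (-67/4)²)/(-2325) = √(49 + 4489/16)*(-1/2325) = √(5273/16)*(-1/2325) = (√5273/4)*(-1/2325) = -√5273/9300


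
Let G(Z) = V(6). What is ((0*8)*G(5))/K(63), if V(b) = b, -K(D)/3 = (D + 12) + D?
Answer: 0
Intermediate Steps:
K(D) = -36 - 6*D (K(D) = -3*((D + 12) + D) = -3*((12 + D) + D) = -3*(12 + 2*D) = -36 - 6*D)
G(Z) = 6
((0*8)*G(5))/K(63) = ((0*8)*6)/(-36 - 6*63) = (0*6)/(-36 - 378) = 0/(-414) = 0*(-1/414) = 0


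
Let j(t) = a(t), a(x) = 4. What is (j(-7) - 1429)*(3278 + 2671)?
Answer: -8477325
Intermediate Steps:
j(t) = 4
(j(-7) - 1429)*(3278 + 2671) = (4 - 1429)*(3278 + 2671) = -1425*5949 = -8477325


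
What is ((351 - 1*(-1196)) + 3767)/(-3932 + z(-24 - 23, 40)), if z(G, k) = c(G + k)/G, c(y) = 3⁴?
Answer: -249758/184885 ≈ -1.3509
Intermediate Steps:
c(y) = 81
z(G, k) = 81/G
((351 - 1*(-1196)) + 3767)/(-3932 + z(-24 - 23, 40)) = ((351 - 1*(-1196)) + 3767)/(-3932 + 81/(-24 - 23)) = ((351 + 1196) + 3767)/(-3932 + 81/(-47)) = (1547 + 3767)/(-3932 + 81*(-1/47)) = 5314/(-3932 - 81/47) = 5314/(-184885/47) = 5314*(-47/184885) = -249758/184885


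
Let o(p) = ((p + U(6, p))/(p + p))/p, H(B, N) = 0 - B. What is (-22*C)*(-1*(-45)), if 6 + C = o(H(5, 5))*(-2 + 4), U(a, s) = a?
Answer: 29502/5 ≈ 5900.4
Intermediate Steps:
H(B, N) = -B
o(p) = (6 + p)/(2*p²) (o(p) = ((p + 6)/(p + p))/p = ((6 + p)/((2*p)))/p = ((6 + p)*(1/(2*p)))/p = ((6 + p)/(2*p))/p = (6 + p)/(2*p²))
C = -149/25 (C = -6 + ((6 - 1*5)/(2*(-1*5)²))*(-2 + 4) = -6 + ((½)*(6 - 5)/(-5)²)*2 = -6 + ((½)*(1/25)*1)*2 = -6 + (1/50)*2 = -6 + 1/25 = -149/25 ≈ -5.9600)
(-22*C)*(-1*(-45)) = (-22*(-149/25))*(-1*(-45)) = (3278/25)*45 = 29502/5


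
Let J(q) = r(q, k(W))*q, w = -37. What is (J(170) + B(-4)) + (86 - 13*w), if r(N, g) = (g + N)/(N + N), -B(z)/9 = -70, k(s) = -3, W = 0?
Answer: 2561/2 ≈ 1280.5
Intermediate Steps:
B(z) = 630 (B(z) = -9*(-70) = 630)
r(N, g) = (N + g)/(2*N) (r(N, g) = (N + g)/((2*N)) = (N + g)*(1/(2*N)) = (N + g)/(2*N))
J(q) = -3/2 + q/2 (J(q) = ((q - 3)/(2*q))*q = ((-3 + q)/(2*q))*q = -3/2 + q/2)
(J(170) + B(-4)) + (86 - 13*w) = ((-3/2 + (1/2)*170) + 630) + (86 - 13*(-37)) = ((-3/2 + 85) + 630) + (86 + 481) = (167/2 + 630) + 567 = 1427/2 + 567 = 2561/2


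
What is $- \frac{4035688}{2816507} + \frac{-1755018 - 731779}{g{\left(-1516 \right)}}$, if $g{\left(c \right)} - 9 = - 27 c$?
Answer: $- \frac{7169306260487}{115310613087} \approx -62.174$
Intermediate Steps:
$g{\left(c \right)} = 9 - 27 c$
$- \frac{4035688}{2816507} + \frac{-1755018 - 731779}{g{\left(-1516 \right)}} = - \frac{4035688}{2816507} + \frac{-1755018 - 731779}{9 - -40932} = \left(-4035688\right) \frac{1}{2816507} + \frac{-1755018 - 731779}{9 + 40932} = - \frac{4035688}{2816507} - \frac{2486797}{40941} = - \frac{7169306260487}{115310613087}$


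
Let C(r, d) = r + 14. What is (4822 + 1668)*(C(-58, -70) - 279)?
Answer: -2096270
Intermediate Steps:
C(r, d) = 14 + r
(4822 + 1668)*(C(-58, -70) - 279) = (4822 + 1668)*((14 - 58) - 279) = 6490*(-44 - 279) = 6490*(-323) = -2096270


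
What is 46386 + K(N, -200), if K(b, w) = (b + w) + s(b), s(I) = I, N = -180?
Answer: 45826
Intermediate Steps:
K(b, w) = w + 2*b (K(b, w) = (b + w) + b = w + 2*b)
46386 + K(N, -200) = 46386 + (-200 + 2*(-180)) = 46386 + (-200 - 360) = 46386 - 560 = 45826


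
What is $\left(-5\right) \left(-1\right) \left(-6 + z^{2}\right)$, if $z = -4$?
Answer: $50$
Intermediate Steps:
$\left(-5\right) \left(-1\right) \left(-6 + z^{2}\right) = \left(-5\right) \left(-1\right) \left(-6 + \left(-4\right)^{2}\right) = 5 \left(-6 + 16\right) = 5 \cdot 10 = 50$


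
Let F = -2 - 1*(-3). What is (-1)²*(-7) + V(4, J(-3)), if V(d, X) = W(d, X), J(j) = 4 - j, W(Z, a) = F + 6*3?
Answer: 12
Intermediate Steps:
F = 1 (F = -2 + 3 = 1)
W(Z, a) = 19 (W(Z, a) = 1 + 6*3 = 1 + 18 = 19)
V(d, X) = 19
(-1)²*(-7) + V(4, J(-3)) = (-1)²*(-7) + 19 = 1*(-7) + 19 = -7 + 19 = 12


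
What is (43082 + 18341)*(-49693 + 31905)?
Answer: -1092592324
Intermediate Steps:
(43082 + 18341)*(-49693 + 31905) = 61423*(-17788) = -1092592324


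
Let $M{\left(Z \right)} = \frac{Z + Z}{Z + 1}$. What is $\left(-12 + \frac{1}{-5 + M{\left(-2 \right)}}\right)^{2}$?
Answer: $169$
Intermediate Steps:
$M{\left(Z \right)} = \frac{2 Z}{1 + Z}$
$\left(-12 + \frac{1}{-5 + M{\left(-2 \right)}}\right)^{2} = \left(-12 + \frac{1}{-5 + 2 \left(-2\right) \frac{1}{1 - 2}}\right)^{2} = \left(-12 + \frac{1}{-5 + 2 \left(-2\right) \frac{1}{-1}}\right)^{2} = \left(-12 + \frac{1}{-5 + 2 \left(-2\right) \left(-1\right)}\right)^{2} = \left(-12 + \frac{1}{-5 + 4}\right)^{2} = \left(-12 + \frac{1}{-1}\right)^{2} = \left(-12 - 1\right)^{2} = \left(-13\right)^{2} = 169$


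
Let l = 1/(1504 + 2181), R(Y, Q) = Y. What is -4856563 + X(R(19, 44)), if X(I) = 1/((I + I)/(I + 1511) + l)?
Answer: -68748942023/14156 ≈ -4.8565e+6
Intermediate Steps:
l = 1/3685 ≈ 0.00027137
X(I) = 1/(1/3685 + 2*I/(1511 + I)) (X(I) = 1/((I + I)/(I + 1511) + 1/3685) = 1/((2*I)/(1511 + I) + 1/3685) = 1/(2*I/(1511 + I) + 1/3685) = 1/(1/3685 + 2*I/(1511 + I)))
-4856563 + X(R(19, 44)) = -4856563 + 3685*(1511 + 19)/(1511 + 7371*19) = -4856563 + 3685*1530/(1511 + 140049) = -4856563 + 3685*1530/141560 = -4856563 + 3685*(1/141560)*1530 = -4856563 + 563805/14156 = -68748942023/14156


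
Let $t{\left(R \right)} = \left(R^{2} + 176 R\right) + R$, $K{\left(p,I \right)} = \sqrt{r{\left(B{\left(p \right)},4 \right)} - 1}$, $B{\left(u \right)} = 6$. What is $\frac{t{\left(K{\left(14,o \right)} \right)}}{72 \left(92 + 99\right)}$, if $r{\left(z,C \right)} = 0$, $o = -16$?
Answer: $\frac{i \left(177 + i\right)}{13752} \approx -7.2717 \cdot 10^{-5} + 0.012871 i$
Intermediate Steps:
$K{\left(p,I \right)} = i$ ($K{\left(p,I \right)} = \sqrt{0 - 1} = \sqrt{-1} = i$)
$t{\left(R \right)} = R^{2} + 177 R$
$\frac{t{\left(K{\left(14,o \right)} \right)}}{72 \left(92 + 99\right)} = \frac{i \left(177 + i\right)}{72 \left(92 + 99\right)} = \frac{i \left(177 + i\right)}{72 \cdot 191} = \frac{i \left(177 + i\right)}{13752}$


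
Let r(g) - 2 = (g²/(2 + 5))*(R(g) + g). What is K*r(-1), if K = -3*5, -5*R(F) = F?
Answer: -198/7 ≈ -28.286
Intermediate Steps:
R(F) = -F/5
K = -15
r(g) = 2 + 4*g³/35 (r(g) = 2 + (g²/(2 + 5))*(-g/5 + g) = 2 + (g²/7)*(4*g/5) = 2 + 4*g³/35)
K*r(-1) = -15*(2 + (4/35)*(-1)³) = -15*(2 + (4/35)*(-1)) = -15*(2 - 4/35) = -15*66/35 = -198/7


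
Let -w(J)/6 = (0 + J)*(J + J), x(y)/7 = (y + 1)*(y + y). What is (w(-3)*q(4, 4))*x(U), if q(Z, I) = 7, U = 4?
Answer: -211680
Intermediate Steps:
x(y) = 14*y*(1 + y) (x(y) = 7*((y + 1)*(y + y)) = 7*((1 + y)*(2*y)) = 7*(2*y*(1 + y)) = 14*y*(1 + y))
w(J) = -12*J**2 (w(J) = -6*(0 + J)*(J + J) = -6*J*2*J = -12*J**2)
(w(-3)*q(4, 4))*x(U) = (-12*(-3)**2*7)*(14*4*(1 + 4)) = (-12*9*7)*(14*4*5) = -108*7*280 = -756*280 = -211680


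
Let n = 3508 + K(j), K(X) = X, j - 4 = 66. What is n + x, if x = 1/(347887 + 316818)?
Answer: 2378314491/664705 ≈ 3578.0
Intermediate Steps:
j = 70 (j = 4 + 66 = 70)
n = 3578 (n = 3508 + 70 = 3578)
x = 1/664705 ≈ 1.5044e-6
n + x = 3578 + 1/664705 = 2378314491/664705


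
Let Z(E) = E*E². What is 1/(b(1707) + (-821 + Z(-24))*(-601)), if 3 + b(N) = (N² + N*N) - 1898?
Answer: 1/14627442 ≈ 6.8365e-8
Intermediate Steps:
Z(E) = E³
b(N) = -1901 + 2*N² (b(N) = -3 + ((N² + N*N) - 1898) = -3 + ((N² + N²) - 1898) = -3 + (2*N² - 1898) = -3 + (-1898 + 2*N²) = -1901 + 2*N²)
1/(b(1707) + (-821 + Z(-24))*(-601)) = 1/((-1901 + 2*1707²) + (-821 + (-24)³)*(-601)) = 1/((-1901 + 2*2913849) + (-821 - 13824)*(-601)) = 1/((-1901 + 5827698) - 14645*(-601)) = 1/(5825797 + 8801645) = 1/14627442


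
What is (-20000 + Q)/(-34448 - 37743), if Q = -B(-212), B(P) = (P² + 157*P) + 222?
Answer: 31882/72191 ≈ 0.44163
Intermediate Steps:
B(P) = 222 + P² + 157*P
Q = -11882 (Q = -(222 + (-212)² + 157*(-212)) = -(222 + 44944 - 33284) = -1*11882 = -11882)
(-20000 + Q)/(-34448 - 37743) = (-20000 - 11882)/(-34448 - 37743) = -31882/(-72191) = -31882*(-1/72191) = 31882/72191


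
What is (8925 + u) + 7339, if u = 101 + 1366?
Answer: 17731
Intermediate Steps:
u = 1467
(8925 + u) + 7339 = (8925 + 1467) + 7339 = 10392 + 7339 = 17731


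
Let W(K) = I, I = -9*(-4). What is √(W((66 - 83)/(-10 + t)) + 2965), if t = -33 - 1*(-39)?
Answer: √3001 ≈ 54.781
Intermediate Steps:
I = 36
t = 6 (t = -33 + 39 = 6)
W(K) = 36
√(W((66 - 83)/(-10 + t)) + 2965) = √(36 + 2965) = √3001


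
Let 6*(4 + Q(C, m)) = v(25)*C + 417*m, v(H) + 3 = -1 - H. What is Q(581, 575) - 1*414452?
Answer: -1131905/3 ≈ -3.7730e+5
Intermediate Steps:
v(H) = -4 - H (v(H) = -3 + (-1 - H) = -4 - H)
Q(C, m) = -4 - 29*C/6 + 139*m/2 (Q(C, m) = -4 + ((-4 - 1*25)*C + 417*m)/6 = -4 + ((-4 - 25)*C + 417*m)/6 = -4 + (-29*C + 417*m)/6 = -4 + (-29*C/6 + 139*m/2) = -4 - 29*C/6 + 139*m/2)
Q(581, 575) - 1*414452 = (-4 - 29/6*581 + (139/2)*575) - 1*414452 = (-4 - 16849/6 + 79925/2) - 414452 = 111451/3 - 414452 = -1131905/3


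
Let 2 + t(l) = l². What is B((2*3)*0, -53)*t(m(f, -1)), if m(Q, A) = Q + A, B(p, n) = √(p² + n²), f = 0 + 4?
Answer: 371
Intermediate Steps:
f = 4
B(p, n) = √(n² + p²)
m(Q, A) = A + Q
t(l) = -2 + l²
B((2*3)*0, -53)*t(m(f, -1)) = √((-53)² + ((2*3)*0)²)*(-2 + (-1 + 4)²) = √(2809 + (6*0)²)*(-2 + 3²) = √(2809 + 0²)*(-2 + 9) = √(2809 + 0)*7 = √2809*7 = 53*7 = 371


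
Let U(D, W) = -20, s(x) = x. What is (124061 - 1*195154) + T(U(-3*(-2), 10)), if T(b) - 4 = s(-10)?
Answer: -71099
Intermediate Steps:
T(b) = -6 (T(b) = 4 - 10 = -6)
(124061 - 1*195154) + T(U(-3*(-2), 10)) = (124061 - 1*195154) - 6 = (124061 - 195154) - 6 = -71093 - 6 = -71099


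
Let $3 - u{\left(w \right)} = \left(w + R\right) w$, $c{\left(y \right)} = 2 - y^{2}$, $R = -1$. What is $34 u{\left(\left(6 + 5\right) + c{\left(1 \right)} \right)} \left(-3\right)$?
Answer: $13158$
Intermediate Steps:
$u{\left(w \right)} = 3 - w \left(-1 + w\right)$ ($u{\left(w \right)} = 3 - \left(w - 1\right) w = 3 - \left(-1 + w\right) w = 3 - w \left(-1 + w\right)$)
$34 u{\left(\left(6 + 5\right) + c{\left(1 \right)} \right)} \left(-3\right) = 34 \left(3 + \left(\left(6 + 5\right) + \left(2 - 1^{2}\right)\right) - \left(\left(6 + 5\right) + \left(2 - 1^{2}\right)\right)^{2}\right) \left(-3\right) = 34 \left(3 + \left(11 + \left(2 - 1\right)\right) - \left(11 + \left(2 - 1\right)\right)^{2}\right) \left(-3\right) = 34 \left(3 + \left(11 + 1\right) - \left(11 + 1\right)^{2}\right) \left(-3\right) = 34 \left(3 + 12 - 12^{2}\right) \left(-3\right) = 34 \left(3 + 12 - 144\right) \left(-3\right) = 34 \left(-129\right) \left(-3\right) = \left(-4386\right) \left(-3\right) = 13158$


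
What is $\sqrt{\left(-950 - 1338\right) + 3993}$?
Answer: $\sqrt{1705} \approx 41.292$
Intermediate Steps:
$\sqrt{\left(-950 - 1338\right) + 3993} = \sqrt{-2288 + 3993} = \sqrt{1705}$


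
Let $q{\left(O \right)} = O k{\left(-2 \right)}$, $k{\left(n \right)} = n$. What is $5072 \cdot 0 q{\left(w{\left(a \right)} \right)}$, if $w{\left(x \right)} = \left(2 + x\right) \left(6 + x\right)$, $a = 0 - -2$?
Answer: $0$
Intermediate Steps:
$a = 2$ ($a = 0 + 2 = 2$)
$q{\left(O \right)} = - 2 O$ ($q{\left(O \right)} = O \left(-2\right) = - 2 O$)
$5072 \cdot 0 q{\left(w{\left(a \right)} \right)} = 5072 \cdot 0 \left(- 2 \left(12 + 2^{2} + 8 \cdot 2\right)\right) = 5072 \cdot 0 \left(- 2 \left(12 + 4 + 16\right)\right) = 5072 \cdot 0 \left(\left(-2\right) 32\right) = 5072 \cdot 0 \left(-64\right) = 5072 \cdot 0 = 0$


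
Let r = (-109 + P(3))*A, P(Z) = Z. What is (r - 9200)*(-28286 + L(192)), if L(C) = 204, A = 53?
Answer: 416119076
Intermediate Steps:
r = -5618 (r = (-109 + 3)*53 = -106*53 = -5618)
(r - 9200)*(-28286 + L(192)) = (-5618 - 9200)*(-28286 + 204) = -14818*(-28082) = 416119076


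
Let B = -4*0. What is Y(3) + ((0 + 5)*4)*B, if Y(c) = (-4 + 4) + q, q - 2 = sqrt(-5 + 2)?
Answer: 2 + I*sqrt(3) ≈ 2.0 + 1.732*I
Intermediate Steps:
q = 2 + I*sqrt(3) (q = 2 + sqrt(-5 + 2) = 2 + sqrt(-3) = 2 + I*sqrt(3) ≈ 2.0 + 1.732*I)
B = 0
Y(c) = 2 + I*sqrt(3) (Y(c) = (-4 + 4) + (2 + I*sqrt(3)) = 0 + (2 + I*sqrt(3)) = 2 + I*sqrt(3))
Y(3) + ((0 + 5)*4)*B = (2 + I*sqrt(3)) + ((0 + 5)*4)*0 = (2 + I*sqrt(3)) + (5*4)*0 = (2 + I*sqrt(3)) + 20*0 = (2 + I*sqrt(3)) + 0 = 2 + I*sqrt(3)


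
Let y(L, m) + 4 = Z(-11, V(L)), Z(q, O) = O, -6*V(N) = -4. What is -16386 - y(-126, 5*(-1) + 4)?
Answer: -49148/3 ≈ -16383.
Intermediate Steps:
V(N) = ⅔ (V(N) = -⅙*(-4) = ⅔)
y(L, m) = -10/3 (y(L, m) = -4 + ⅔ = -10/3)
-16386 - y(-126, 5*(-1) + 4) = -16386 - 1*(-10/3) = -16386 + 10/3 = -49148/3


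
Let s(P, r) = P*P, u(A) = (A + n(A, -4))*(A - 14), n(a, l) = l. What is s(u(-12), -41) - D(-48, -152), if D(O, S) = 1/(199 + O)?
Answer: 26131455/151 ≈ 1.7306e+5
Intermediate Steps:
u(A) = (-14 + A)*(-4 + A) (u(A) = (A - 4)*(A - 14) = (-4 + A)*(-14 + A) = (-14 + A)*(-4 + A))
s(P, r) = P²
s(u(-12), -41) - D(-48, -152) = (56 + (-12)² - 18*(-12))² - 1/(199 - 48) = (56 + 144 + 216)² - 1/151 = 416² - 1*1/151 = 173056 - 1/151 = 26131455/151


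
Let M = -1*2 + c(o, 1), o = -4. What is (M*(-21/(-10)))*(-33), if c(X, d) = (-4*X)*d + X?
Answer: -693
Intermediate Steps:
c(X, d) = X - 4*X*d (c(X, d) = -4*X*d + X = X - 4*X*d)
M = 10 (M = -1*2 - 4*(1 - 4*1) = -2 - 4*(1 - 4) = -2 - 4*(-3) = -2 + 12 = 10)
(M*(-21/(-10)))*(-33) = (10*(-21/(-10)))*(-33) = (10*(-21*(-⅒)))*(-33) = (10*(21/10))*(-33) = 21*(-33) = -693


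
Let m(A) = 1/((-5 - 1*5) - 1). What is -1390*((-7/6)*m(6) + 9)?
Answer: -417695/33 ≈ -12657.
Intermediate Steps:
m(A) = -1/11 (m(A) = 1/((-5 - 5) - 1) = 1/(-10 - 1) = 1/(-11) = -1/11)
-1390*((-7/6)*m(6) + 9) = -1390*(-7/6*(-1/11) + 9) = -1390*(7/66 + 9) = -1390*601/66 = -417695/33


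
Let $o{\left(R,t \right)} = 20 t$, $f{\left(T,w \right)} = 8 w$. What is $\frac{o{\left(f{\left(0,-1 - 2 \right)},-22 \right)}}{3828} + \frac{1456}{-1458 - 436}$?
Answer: $- \frac{72806}{82389} \approx -0.88369$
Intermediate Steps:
$\frac{o{\left(f{\left(0,-1 - 2 \right)},-22 \right)}}{3828} + \frac{1456}{-1458 - 436} = \frac{20 \left(-22\right)}{3828} + \frac{1456}{-1458 - 436} = \left(-440\right) \frac{1}{3828} + \frac{1456}{-1458 - 436} = - \frac{10}{87} + \frac{1456}{-1894} = - \frac{10}{87} + 1456 \left(- \frac{1}{1894}\right) = - \frac{10}{87} - \frac{728}{947} = - \frac{72806}{82389}$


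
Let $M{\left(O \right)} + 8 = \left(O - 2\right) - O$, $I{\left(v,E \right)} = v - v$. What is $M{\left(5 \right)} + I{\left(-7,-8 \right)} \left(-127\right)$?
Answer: $-10$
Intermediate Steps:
$I{\left(v,E \right)} = 0$
$M{\left(O \right)} = -10$ ($M{\left(O \right)} = -8 + \left(\left(O - 2\right) - O\right) = -8 + \left(\left(-2 + O\right) - O\right) = -8 - 2 = -10$)
$M{\left(5 \right)} + I{\left(-7,-8 \right)} \left(-127\right) = -10 + 0 \left(-127\right) = -10 + 0 = -10$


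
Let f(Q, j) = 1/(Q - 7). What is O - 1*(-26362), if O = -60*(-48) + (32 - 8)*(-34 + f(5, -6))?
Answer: 28414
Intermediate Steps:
f(Q, j) = 1/(-7 + Q)
O = 2052 (O = -60*(-48) + (32 - 8)*(-34 + 1/(-7 + 5)) = 2880 + 24*(-34 + 1/(-2)) = 2880 + 24*(-34 - 1/2) = 2880 + 24*(-69/2) = 2880 - 828 = 2052)
O - 1*(-26362) = 2052 - 1*(-26362) = 2052 + 26362 = 28414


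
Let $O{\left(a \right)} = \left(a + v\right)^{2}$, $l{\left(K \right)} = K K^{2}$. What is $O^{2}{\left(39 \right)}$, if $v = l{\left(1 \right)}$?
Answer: $2560000$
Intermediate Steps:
$l{\left(K \right)} = K^{3}$
$v = 1$ ($v = 1^{3} = 1$)
$O{\left(a \right)} = \left(1 + a\right)^{2}$ ($O{\left(a \right)} = \left(a + 1\right)^{2} = \left(1 + a\right)^{2}$)
$O^{2}{\left(39 \right)} = \left(\left(1 + 39\right)^{2}\right)^{2} = \left(40^{2}\right)^{2} = 1600^{2} = 2560000$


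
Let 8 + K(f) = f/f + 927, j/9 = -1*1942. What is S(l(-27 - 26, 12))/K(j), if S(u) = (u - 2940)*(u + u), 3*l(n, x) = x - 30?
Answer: 4419/115 ≈ 38.426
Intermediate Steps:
l(n, x) = -10 + x/3 (l(n, x) = (x - 30)/3 = (-30 + x)/3 = -10 + x/3)
j = -17478 (j = 9*(-1*1942) = 9*(-1942) = -17478)
S(u) = 2*u*(-2940 + u) (S(u) = (-2940 + u)*(2*u) = 2*u*(-2940 + u))
K(f) = 920 (K(f) = -8 + (f/f + 927) = -8 + (1 + 927) = -8 + 928 = 920)
S(l(-27 - 26, 12))/K(j) = (2*(-10 + (1/3)*12)*(-2940 + (-10 + (1/3)*12)))/920 = (2*(-10 + 4)*(-2940 + (-10 + 4)))*(1/920) = (2*(-6)*(-2940 - 6))*(1/920) = (2*(-6)*(-2946))*(1/920) = 35352*(1/920) = 4419/115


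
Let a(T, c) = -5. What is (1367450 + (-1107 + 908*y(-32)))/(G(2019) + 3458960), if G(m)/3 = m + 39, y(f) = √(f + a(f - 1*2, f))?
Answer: 1366343/3465134 + 454*I*√37/1732567 ≈ 0.39431 + 0.0015939*I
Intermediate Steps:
y(f) = √(-5 + f) (y(f) = √(f - 5) = √(-5 + f))
G(m) = 117 + 3*m (G(m) = 3*(m + 39) = 3*(39 + m) = 117 + 3*m)
(1367450 + (-1107 + 908*y(-32)))/(G(2019) + 3458960) = (1367450 + (-1107 + 908*√(-5 - 32)))/((117 + 3*2019) + 3458960) = (1367450 + (-1107 + 908*√(-37)))/((117 + 6057) + 3458960) = (1367450 + (-1107 + 908*(I*√37)))/(6174 + 3458960) = (1367450 + (-1107 + 908*I*√37))/3465134 = (1366343 + 908*I*√37)*(1/3465134) = 1366343/3465134 + 454*I*√37/1732567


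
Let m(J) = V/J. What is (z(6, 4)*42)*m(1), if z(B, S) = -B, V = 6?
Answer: -1512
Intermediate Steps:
m(J) = 6/J
(z(6, 4)*42)*m(1) = (-1*6*42)*(6/1) = (-6*42)*(6*1) = -252*6 = -1512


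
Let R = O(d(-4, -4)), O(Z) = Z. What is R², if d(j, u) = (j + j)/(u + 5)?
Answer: 64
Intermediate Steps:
d(j, u) = 2*j/(5 + u) (d(j, u) = (2*j)/(5 + u) = 2*j/(5 + u))
R = -8 (R = 2*(-4)/(5 - 4) = 2*(-4)/1 = 2*(-4)*1 = -8)
R² = (-8)² = 64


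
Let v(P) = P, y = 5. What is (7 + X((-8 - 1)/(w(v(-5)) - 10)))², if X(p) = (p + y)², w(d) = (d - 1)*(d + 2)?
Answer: 1985281/4096 ≈ 484.69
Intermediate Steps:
w(d) = (-1 + d)*(2 + d)
X(p) = (5 + p)² (X(p) = (p + 5)² = (5 + p)²)
(7 + X((-8 - 1)/(w(v(-5)) - 10)))² = (7 + (5 + (-8 - 1)/((-2 - 5 + (-5)²) - 10))²)² = (7 + (5 - 9/((-2 - 5 + 25) - 10))²)² = (7 + (5 - 9/(18 - 10))²)² = (7 + (5 - 9/8)²)² = (7 + (31/8)²)² = (7 + 961/64)² = (1409/64)² = 1985281/4096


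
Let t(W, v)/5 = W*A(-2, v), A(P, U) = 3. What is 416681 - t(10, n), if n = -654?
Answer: 416531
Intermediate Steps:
t(W, v) = 15*W (t(W, v) = 5*(W*3) = 5*(3*W) = 15*W)
416681 - t(10, n) = 416681 - 15*10 = 416681 - 1*150 = 416681 - 150 = 416531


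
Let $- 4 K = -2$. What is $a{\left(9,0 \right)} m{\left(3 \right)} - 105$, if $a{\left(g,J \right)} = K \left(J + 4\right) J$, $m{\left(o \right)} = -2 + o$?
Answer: $-105$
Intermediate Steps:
$K = \frac{1}{2}$ ($K = \left(- \frac{1}{4}\right) \left(-2\right) = \frac{1}{2} \approx 0.5$)
$a{\left(g,J \right)} = J \left(2 + \frac{J}{2}\right)$ ($a{\left(g,J \right)} = \frac{J + 4}{2} J = \frac{4 + J}{2} J = \left(2 + \frac{J}{2}\right) J = J \left(2 + \frac{J}{2}\right)$)
$a{\left(9,0 \right)} m{\left(3 \right)} - 105 = \frac{1}{2} \cdot 0 \left(4 + 0\right) \left(-2 + 3\right) - 105 = \frac{1}{2} \cdot 0 \cdot 4 \cdot 1 - 105 = 0 \cdot 1 - 105 = 0 - 105 = -105$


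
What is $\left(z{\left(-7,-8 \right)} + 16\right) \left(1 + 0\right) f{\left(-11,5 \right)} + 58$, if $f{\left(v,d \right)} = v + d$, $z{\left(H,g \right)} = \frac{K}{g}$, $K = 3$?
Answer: $- \frac{143}{4} \approx -35.75$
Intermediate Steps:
$z{\left(H,g \right)} = \frac{3}{g}$
$f{\left(v,d \right)} = d + v$
$\left(z{\left(-7,-8 \right)} + 16\right) \left(1 + 0\right) f{\left(-11,5 \right)} + 58 = \left(\frac{3}{-8} + 16\right) \left(1 + 0\right) \left(5 - 11\right) + 58 = \left(3 \left(- \frac{1}{8}\right) + 16\right) 1 \left(-6\right) + 58 = \left(- \frac{3}{8} + 16\right) 1 \left(-6\right) + 58 = \frac{125}{8} \cdot 1 \left(-6\right) + 58 = \frac{125}{8} \left(-6\right) + 58 = - \frac{375}{4} + 58 = - \frac{143}{4}$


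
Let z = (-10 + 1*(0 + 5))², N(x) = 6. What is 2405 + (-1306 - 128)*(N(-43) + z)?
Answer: -42049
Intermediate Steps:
z = 25 (z = (-10 + 1*5)² = (-10 + 5)² = (-5)² = 25)
2405 + (-1306 - 128)*(N(-43) + z) = 2405 + (-1306 - 128)*(6 + 25) = 2405 - 1434*31 = 2405 - 44454 = -42049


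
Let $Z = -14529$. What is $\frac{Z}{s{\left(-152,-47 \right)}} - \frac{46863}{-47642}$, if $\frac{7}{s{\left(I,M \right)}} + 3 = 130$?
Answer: $- \frac{306299235}{1162} \approx -2.636 \cdot 10^{5}$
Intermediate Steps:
$s{\left(I,M \right)} = \frac{7}{127}$ ($s{\left(I,M \right)} = \frac{7}{-3 + 130} = \frac{7}{127}$)
$\frac{Z}{s{\left(-152,-47 \right)}} - \frac{46863}{-47642} = - \frac{14529}{\frac{7}{127}} - \frac{46863}{-47642} = \left(-14529\right) \frac{127}{7} - - \frac{1143}{1162} = - \frac{1845183}{7} + \frac{1143}{1162} = - \frac{306299235}{1162}$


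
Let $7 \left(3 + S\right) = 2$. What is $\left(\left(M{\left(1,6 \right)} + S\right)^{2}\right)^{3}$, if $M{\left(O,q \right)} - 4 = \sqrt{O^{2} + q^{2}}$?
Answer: $\frac{10131899968}{117649} + \frac{204284160 \sqrt{37}}{16807} \approx 1.6005 \cdot 10^{5}$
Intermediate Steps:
$S = - \frac{19}{7}$ ($S = -3 + \frac{1}{7} \cdot 2 = -3 + \frac{2}{7} = - \frac{19}{7} \approx -2.7143$)
$M{\left(O,q \right)} = 4 + \sqrt{O^{2} + q^{2}}$
$\left(\left(M{\left(1,6 \right)} + S\right)^{2}\right)^{3} = \left(\left(\left(4 + \sqrt{1^{2} + 6^{2}}\right) - \frac{19}{7}\right)^{2}\right)^{3} = \left(\left(\left(4 + \sqrt{1 + 36}\right) - \frac{19}{7}\right)^{2}\right)^{3} = \left(\left(\left(4 + \sqrt{37}\right) - \frac{19}{7}\right)^{2}\right)^{3} = \left(\left(\frac{9}{7} + \sqrt{37}\right)^{2}\right)^{3} = \left(\frac{9}{7} + \sqrt{37}\right)^{6}$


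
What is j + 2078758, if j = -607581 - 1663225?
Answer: -192048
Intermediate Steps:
j = -2270806
j + 2078758 = -2270806 + 2078758 = -192048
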